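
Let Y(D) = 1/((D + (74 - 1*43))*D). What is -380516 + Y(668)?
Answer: -177675096911/466932 ≈ -3.8052e+5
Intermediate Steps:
Y(D) = 1/(D*(31 + D)) (Y(D) = 1/((D + (74 - 43))*D) = 1/((D + 31)*D) = 1/((31 + D)*D) = 1/(D*(31 + D)))
-380516 + Y(668) = -380516 + 1/(668*(31 + 668)) = -380516 + (1/668)/699 = -380516 + (1/668)*(1/699) = -380516 + 1/466932 = -177675096911/466932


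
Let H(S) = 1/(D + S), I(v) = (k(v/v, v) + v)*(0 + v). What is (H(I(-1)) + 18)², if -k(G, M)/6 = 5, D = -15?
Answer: 83521/256 ≈ 326.25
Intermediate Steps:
k(G, M) = -30 (k(G, M) = -6*5 = -30)
I(v) = v*(-30 + v) (I(v) = (-30 + v)*(0 + v) = (-30 + v)*v = v*(-30 + v))
H(S) = 1/(-15 + S)
(H(I(-1)) + 18)² = (1/(-15 - (-30 - 1)) + 18)² = (1/(-15 - 1*(-31)) + 18)² = (1/(-15 + 31) + 18)² = (1/16 + 18)² = (289/16)² = 83521/256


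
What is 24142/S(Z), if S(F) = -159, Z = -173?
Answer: -24142/159 ≈ -151.84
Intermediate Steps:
24142/S(Z) = 24142/(-159) = 24142*(-1/159) = -24142/159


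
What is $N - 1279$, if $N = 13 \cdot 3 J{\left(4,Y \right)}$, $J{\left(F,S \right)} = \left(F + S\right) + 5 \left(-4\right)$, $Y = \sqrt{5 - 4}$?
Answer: $-1864$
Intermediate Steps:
$Y = 1$ ($Y = \sqrt{1} = 1$)
$J{\left(F,S \right)} = -20 + F + S$ ($J{\left(F,S \right)} = \left(F + S\right) - 20 = -20 + F + S$)
$N = -585$ ($N = 13 \cdot 3 \left(-20 + 4 + 1\right) = 39 \left(-15\right) = -585$)
$N - 1279 = -585 - 1279 = -1864$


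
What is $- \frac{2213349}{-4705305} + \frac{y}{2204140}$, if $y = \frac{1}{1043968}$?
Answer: $\frac{339535354581631319}{721809981881866240} \approx 0.47039$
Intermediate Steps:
$y = \frac{1}{1043968} \approx 9.5788 \cdot 10^{-7}$
$- \frac{2213349}{-4705305} + \frac{y}{2204140} = - \frac{2213349}{-4705305} + \frac{1}{1043968 \cdot 2204140} = \left(-2213349\right) \left(- \frac{1}{4705305}\right) + \frac{1}{1043968} \cdot \frac{1}{2204140} = \frac{737783}{1568435} + \frac{1}{2301051627520} = \frac{339535354581631319}{721809981881866240}$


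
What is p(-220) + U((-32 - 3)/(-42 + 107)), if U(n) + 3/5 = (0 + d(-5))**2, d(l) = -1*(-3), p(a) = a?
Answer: -1058/5 ≈ -211.60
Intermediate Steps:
d(l) = 3
U(n) = 42/5 (U(n) = -3/5 + (0 + 3)**2 = -3/5 + 3**2 = -3/5 + 9 = 42/5)
p(-220) + U((-32 - 3)/(-42 + 107)) = -220 + 42/5 = -1058/5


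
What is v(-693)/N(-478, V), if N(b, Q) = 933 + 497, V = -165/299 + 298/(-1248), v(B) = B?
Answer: -63/130 ≈ -0.48462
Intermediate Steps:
V = -11347/14352 (V = -165*1/299 + 298*(-1/1248) = -165/299 - 149/624 = -11347/14352 ≈ -0.79062)
N(b, Q) = 1430
v(-693)/N(-478, V) = -693/1430 = -693*1/1430 = -63/130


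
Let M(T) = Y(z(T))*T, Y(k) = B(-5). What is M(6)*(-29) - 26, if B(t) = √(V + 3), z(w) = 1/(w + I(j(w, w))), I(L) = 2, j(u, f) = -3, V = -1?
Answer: -26 - 174*√2 ≈ -272.07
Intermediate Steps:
z(w) = 1/(2 + w) (z(w) = 1/(w + 2) = 1/(2 + w))
B(t) = √2 (B(t) = √(-1 + 3) = √2)
Y(k) = √2
M(T) = T*√2 (M(T) = √2*T = T*√2)
M(6)*(-29) - 26 = (6*√2)*(-29) - 26 = -174*√2 - 26 = -26 - 174*√2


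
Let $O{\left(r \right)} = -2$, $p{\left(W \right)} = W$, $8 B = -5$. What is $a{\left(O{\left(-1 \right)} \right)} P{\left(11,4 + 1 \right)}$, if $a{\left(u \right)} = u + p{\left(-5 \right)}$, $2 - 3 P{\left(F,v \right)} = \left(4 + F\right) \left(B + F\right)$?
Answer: $\frac{8603}{24} \approx 358.46$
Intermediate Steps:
$B = - \frac{5}{8}$ ($B = \frac{1}{8} \left(-5\right) = - \frac{5}{8} \approx -0.625$)
$P{\left(F,v \right)} = \frac{2}{3} - \frac{\left(4 + F\right) \left(- \frac{5}{8} + F\right)}{3}$
$a{\left(u \right)} = -5 + u$ ($a{\left(u \right)} = u - 5 = -5 + u$)
$a{\left(O{\left(-1 \right)} \right)} P{\left(11,4 + 1 \right)} = \left(-5 - 2\right) \left(\frac{3}{2} - \frac{99}{8} - \frac{11^{2}}{3}\right) = - 7 \left(\frac{3}{2} - \frac{99}{8} - \frac{121}{3}\right) = \left(-7\right) \left(- \frac{1229}{24}\right) = \frac{8603}{24}$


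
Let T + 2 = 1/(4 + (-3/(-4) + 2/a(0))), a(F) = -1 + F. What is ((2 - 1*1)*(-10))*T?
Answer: 180/11 ≈ 16.364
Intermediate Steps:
T = -18/11 (T = -2 + 1/(4 + (-3/(-4) + 2/(-1 + 0))) = -2 + 1/(4 + (-3*(-1/4) + 2/(-1))) = -2 + 1/(4 + (3/4 + 2*(-1))) = -2 + 1/(4 + (3/4 - 2)) = -2 + 1/(4 - 5/4) = -2 + 1/(11/4) = -2 + 4/11 = -18/11 ≈ -1.6364)
((2 - 1*1)*(-10))*T = ((2 - 1*1)*(-10))*(-18/11) = ((2 - 1)*(-10))*(-18/11) = (1*(-10))*(-18/11) = -10*(-18/11) = 180/11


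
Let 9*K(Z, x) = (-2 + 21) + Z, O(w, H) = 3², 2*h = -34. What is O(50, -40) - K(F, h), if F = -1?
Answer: 7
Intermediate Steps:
h = -17 (h = (½)*(-34) = -17)
O(w, H) = 9
K(Z, x) = 19/9 + Z/9 (K(Z, x) = ((-2 + 21) + Z)/9 = (19 + Z)/9 = 19/9 + Z/9)
O(50, -40) - K(F, h) = 9 - (19/9 + (⅑)*(-1)) = 9 - (19/9 - ⅑) = 9 - 1*2 = 9 - 2 = 7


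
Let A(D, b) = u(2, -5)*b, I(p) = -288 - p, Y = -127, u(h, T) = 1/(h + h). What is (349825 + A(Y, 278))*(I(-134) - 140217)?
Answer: -98230081719/2 ≈ -4.9115e+10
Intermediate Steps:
u(h, T) = 1/(2*h)
A(D, b) = b/4 (A(D, b) = ((½)/2)*b = ((½)*(½))*b = b/4)
(349825 + A(Y, 278))*(I(-134) - 140217) = (349825 + (¼)*278)*((-288 - 1*(-134)) - 140217) = (349825 + 139/2)*((-288 + 134) - 140217) = 699789*(-154 - 140217)/2 = (699789/2)*(-140371) = -98230081719/2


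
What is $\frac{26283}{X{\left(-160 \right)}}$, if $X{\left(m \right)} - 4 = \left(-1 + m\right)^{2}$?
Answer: $\frac{26283}{25925} \approx 1.0138$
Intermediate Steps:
$X{\left(m \right)} = 4 + \left(-1 + m\right)^{2}$
$\frac{26283}{X{\left(-160 \right)}} = \frac{26283}{4 + \left(-1 - 160\right)^{2}} = \frac{26283}{4 + \left(-161\right)^{2}} = \frac{26283}{4 + 25921} = \frac{26283}{25925}$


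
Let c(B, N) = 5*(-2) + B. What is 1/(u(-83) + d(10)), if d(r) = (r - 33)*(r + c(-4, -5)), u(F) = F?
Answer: ⅑ ≈ 0.11111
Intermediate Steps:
c(B, N) = -10 + B
d(r) = (-33 + r)*(-14 + r) (d(r) = (r - 33)*(r + (-10 - 4)) = (-33 + r)*(r - 14) = (-33 + r)*(-14 + r))
1/(u(-83) + d(10)) = 1/(-83 + (462 + 10² - 47*10)) = 1/(-83 + (462 + 100 - 470)) = 1/(-83 + 92) = 1/9 = ⅑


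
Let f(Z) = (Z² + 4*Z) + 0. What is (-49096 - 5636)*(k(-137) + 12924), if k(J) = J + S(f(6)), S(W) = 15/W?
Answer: -699871767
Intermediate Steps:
f(Z) = Z² + 4*Z
k(J) = ¼ + J (k(J) = J + 15/((6*(4 + 6))) = J + 15/((6*10)) = J + 15/60 = J + 15*(1/60) = J + ¼ = ¼ + J)
(-49096 - 5636)*(k(-137) + 12924) = (-49096 - 5636)*((¼ - 137) + 12924) = -54732*(-547/4 + 12924) = -54732*51149/4 = -699871767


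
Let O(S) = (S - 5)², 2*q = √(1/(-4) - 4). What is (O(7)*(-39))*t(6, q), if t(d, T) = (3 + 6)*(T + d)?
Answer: -8424 - 351*I*√17 ≈ -8424.0 - 1447.2*I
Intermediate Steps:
q = I*√17/4 (q = √(1/(-4) - 4)/2 = √(-¼ - 4)/2 = √(-17/4)/2 = (I*√17/2)/2 = I*√17/4 ≈ 1.0308*I)
O(S) = (-5 + S)²
t(d, T) = 9*T + 9*d (t(d, T) = 9*(T + d) = 9*T + 9*d)
(O(7)*(-39))*t(6, q) = ((-5 + 7)²*(-39))*(9*(I*√17/4) + 9*6) = (2²*(-39))*(9*I*√17/4 + 54) = (4*(-39))*(54 + 9*I*√17/4) = -156*(54 + 9*I*√17/4) = -8424 - 351*I*√17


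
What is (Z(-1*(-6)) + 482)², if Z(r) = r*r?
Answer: 268324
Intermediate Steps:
Z(r) = r²
(Z(-1*(-6)) + 482)² = ((-1*(-6))² + 482)² = (6² + 482)² = (36 + 482)² = 518² = 268324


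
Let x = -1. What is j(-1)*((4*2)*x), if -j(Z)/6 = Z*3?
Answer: -144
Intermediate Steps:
j(Z) = -18*Z (j(Z) = -6*Z*3 = -18*Z)
j(-1)*((4*2)*x) = (-18*(-1))*((4*2)*(-1)) = 18*(8*(-1)) = 18*(-8) = -144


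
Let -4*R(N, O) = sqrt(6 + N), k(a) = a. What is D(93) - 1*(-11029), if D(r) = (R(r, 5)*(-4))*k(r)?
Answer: 11029 + 279*sqrt(11) ≈ 11954.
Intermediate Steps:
R(N, O) = -sqrt(6 + N)/4
D(r) = r*sqrt(6 + r) (D(r) = (-sqrt(6 + r)/4*(-4))*r = sqrt(6 + r)*r = r*sqrt(6 + r))
D(93) - 1*(-11029) = 93*sqrt(6 + 93) - 1*(-11029) = 93*sqrt(99) + 11029 = 93*(3*sqrt(11)) + 11029 = 279*sqrt(11) + 11029 = 11029 + 279*sqrt(11)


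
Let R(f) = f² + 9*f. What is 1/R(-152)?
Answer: 1/21736 ≈ 4.6007e-5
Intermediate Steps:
1/R(-152) = 1/(-152*(9 - 152)) = 1/(-152*(-143)) = 1/21736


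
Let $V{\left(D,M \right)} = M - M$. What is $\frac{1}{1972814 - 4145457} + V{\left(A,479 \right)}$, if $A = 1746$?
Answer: $- \frac{1}{2172643} \approx -4.6027 \cdot 10^{-7}$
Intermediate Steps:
$V{\left(D,M \right)} = 0$
$\frac{1}{1972814 - 4145457} + V{\left(A,479 \right)} = \frac{1}{1972814 - 4145457} + 0 = \frac{1}{-2172643} + 0 = - \frac{1}{2172643} + 0 = - \frac{1}{2172643}$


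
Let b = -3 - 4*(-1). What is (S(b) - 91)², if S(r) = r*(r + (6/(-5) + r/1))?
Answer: 203401/25 ≈ 8136.0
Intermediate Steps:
b = 1 (b = -3 + 4 = 1)
S(r) = r*(-6/5 + 2*r) (S(r) = r*(r + (6*(-⅕) + r*1)) = r*(r + (-6/5 + r)) = r*(-6/5 + 2*r))
(S(b) - 91)² = ((⅖)*1*(-3 + 5*1) - 91)² = ((⅖)*1*(-3 + 5) - 91)² = ((⅖)*1*2 - 91)² = (⅘ - 91)² = (-451/5)² = 203401/25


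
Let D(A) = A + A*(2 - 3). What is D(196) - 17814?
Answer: -17814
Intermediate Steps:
D(A) = 0 (D(A) = A + A*(-1) = A - A = 0)
D(196) - 17814 = 0 - 17814 = -17814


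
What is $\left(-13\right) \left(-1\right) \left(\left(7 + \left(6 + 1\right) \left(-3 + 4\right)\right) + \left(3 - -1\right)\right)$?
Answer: $234$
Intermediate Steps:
$\left(-13\right) \left(-1\right) \left(\left(7 + \left(6 + 1\right) \left(-3 + 4\right)\right) + \left(3 - -1\right)\right) = 13 \left(\left(7 + 7 \cdot 1\right) + \left(3 + 1\right)\right) = 13 \left(\left(7 + 7\right) + 4\right) = 13 \left(14 + 4\right) = 13 \cdot 18 = 234$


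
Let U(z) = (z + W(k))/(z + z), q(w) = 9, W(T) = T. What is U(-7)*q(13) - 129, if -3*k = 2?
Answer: -1737/14 ≈ -124.07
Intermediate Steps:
k = -2/3 (k = -1/3*2 = -2/3 ≈ -0.66667)
U(z) = (-2/3 + z)/(2*z) (U(z) = (z - 2/3)/(z + z) = (-2/3 + z)/((2*z)) = (-2/3 + z)*(1/(2*z)) = (-2/3 + z)/(2*z))
U(-7)*q(13) - 129 = ((1/6)*(-2 + 3*(-7))/(-7))*9 - 129 = ((1/6)*(-1/7)*(-2 - 21))*9 - 129 = ((1/6)*(-1/7)*(-23))*9 - 129 = (23/42)*9 - 129 = 69/14 - 129 = -1737/14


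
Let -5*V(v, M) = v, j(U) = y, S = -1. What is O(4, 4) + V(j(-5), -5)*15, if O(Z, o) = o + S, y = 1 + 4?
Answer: -12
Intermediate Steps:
y = 5
j(U) = 5
O(Z, o) = -1 + o (O(Z, o) = o - 1 = -1 + o)
V(v, M) = -v/5
O(4, 4) + V(j(-5), -5)*15 = (-1 + 4) - 1/5*5*15 = 3 - 1*15 = 3 - 15 = -12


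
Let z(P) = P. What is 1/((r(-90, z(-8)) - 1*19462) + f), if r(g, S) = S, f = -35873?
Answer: -1/55343 ≈ -1.8069e-5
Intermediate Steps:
1/((r(-90, z(-8)) - 1*19462) + f) = 1/((-8 - 1*19462) - 35873) = 1/((-8 - 19462) - 35873) = 1/(-19470 - 35873) = 1/(-55343) = -1/55343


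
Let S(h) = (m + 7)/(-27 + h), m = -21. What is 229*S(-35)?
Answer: 1603/31 ≈ 51.710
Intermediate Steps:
S(h) = -14/(-27 + h) (S(h) = (-21 + 7)/(-27 + h) = -14/(-27 + h))
229*S(-35) = 229*(-14/(-27 - 35)) = 229*(-14/(-62)) = 229*(-14*(-1/62)) = 229*(7/31) = 1603/31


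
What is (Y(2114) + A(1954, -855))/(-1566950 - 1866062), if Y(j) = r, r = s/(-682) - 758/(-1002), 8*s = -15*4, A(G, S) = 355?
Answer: -243118691/2345996812368 ≈ -0.00010363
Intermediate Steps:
s = -15/2 (s = (-15*4)/8 = (⅛)*(-60) = -15/2 ≈ -7.5000)
r = 524471/683364 (r = -15/2/(-682) - 758/(-1002) = -15/2*(-1/682) - 758*(-1/1002) = 15/1364 + 379/501 = 524471/683364 ≈ 0.76748)
Y(j) = 524471/683364
(Y(2114) + A(1954, -855))/(-1566950 - 1866062) = (524471/683364 + 355)/(-1566950 - 1866062) = (243118691/683364)/(-3433012) = (243118691/683364)*(-1/3433012) = -243118691/2345996812368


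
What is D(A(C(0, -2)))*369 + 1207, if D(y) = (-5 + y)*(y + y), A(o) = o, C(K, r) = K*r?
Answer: 1207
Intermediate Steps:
D(y) = 2*y*(-5 + y) (D(y) = (-5 + y)*(2*y) = 2*y*(-5 + y))
D(A(C(0, -2)))*369 + 1207 = (2*(0*(-2))*(-5 + 0*(-2)))*369 + 1207 = (2*0*(-5 + 0))*369 + 1207 = (2*0*(-5))*369 + 1207 = 0*369 + 1207 = 0 + 1207 = 1207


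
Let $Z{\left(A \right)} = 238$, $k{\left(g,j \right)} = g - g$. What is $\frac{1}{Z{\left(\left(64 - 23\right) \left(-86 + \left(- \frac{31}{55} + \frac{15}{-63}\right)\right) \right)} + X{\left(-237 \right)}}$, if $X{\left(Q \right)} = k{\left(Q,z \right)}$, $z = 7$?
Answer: $\frac{1}{238} \approx 0.0042017$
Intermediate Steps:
$k{\left(g,j \right)} = 0$
$X{\left(Q \right)} = 0$
$\frac{1}{Z{\left(\left(64 - 23\right) \left(-86 + \left(- \frac{31}{55} + \frac{15}{-63}\right)\right) \right)} + X{\left(-237 \right)}} = \frac{1}{238 + 0} = \frac{1}{238}$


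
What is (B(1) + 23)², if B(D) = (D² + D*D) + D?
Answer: 676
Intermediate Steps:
B(D) = D + 2*D² (B(D) = (D² + D²) + D = 2*D² + D = D + 2*D²)
(B(1) + 23)² = (1*(1 + 2*1) + 23)² = (1*(1 + 2) + 23)² = (1*3 + 23)² = (3 + 23)² = 26² = 676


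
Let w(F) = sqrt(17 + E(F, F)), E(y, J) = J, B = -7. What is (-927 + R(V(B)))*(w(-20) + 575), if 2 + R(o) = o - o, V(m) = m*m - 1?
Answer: -534175 - 929*I*sqrt(3) ≈ -5.3418e+5 - 1609.1*I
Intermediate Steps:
w(F) = sqrt(17 + F)
V(m) = -1 + m**2 (V(m) = m**2 - 1 = -1 + m**2)
R(o) = -2 (R(o) = -2 + (o - o) = -2 + 0 = -2)
(-927 + R(V(B)))*(w(-20) + 575) = (-927 - 2)*(sqrt(17 - 20) + 575) = -929*(sqrt(-3) + 575) = -929*(I*sqrt(3) + 575) = -929*(575 + I*sqrt(3)) = -534175 - 929*I*sqrt(3)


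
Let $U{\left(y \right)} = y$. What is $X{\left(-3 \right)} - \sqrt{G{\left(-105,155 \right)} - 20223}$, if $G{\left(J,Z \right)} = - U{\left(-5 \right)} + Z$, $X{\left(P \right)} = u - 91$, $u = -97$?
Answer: $-188 - i \sqrt{20063} \approx -188.0 - 141.64 i$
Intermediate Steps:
$X{\left(P \right)} = -188$ ($X{\left(P \right)} = -97 - 91 = -188$)
$G{\left(J,Z \right)} = 5 + Z$ ($G{\left(J,Z \right)} = \left(-1\right) \left(-5\right) + Z = 5 + Z$)
$X{\left(-3 \right)} - \sqrt{G{\left(-105,155 \right)} - 20223} = -188 - \sqrt{\left(5 + 155\right) - 20223} = -188 - \sqrt{160 - 20223} = -188 - \sqrt{-20063} = -188 - i \sqrt{20063}$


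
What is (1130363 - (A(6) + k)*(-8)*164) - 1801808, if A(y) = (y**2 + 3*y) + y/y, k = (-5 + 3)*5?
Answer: -612405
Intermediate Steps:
k = -10 (k = -2*5 = -10)
A(y) = 1 + y**2 + 3*y (A(y) = (y**2 + 3*y) + 1 = 1 + y**2 + 3*y)
(1130363 - (A(6) + k)*(-8)*164) - 1801808 = (1130363 - ((1 + 6**2 + 3*6) - 10)*(-8)*164) - 1801808 = (1130363 - ((1 + 36 + 18) - 10)*(-8)*164) - 1801808 = (1130363 - (55 - 10)*(-8)*164) - 1801808 = (1130363 - 45*(-8)*164) - 1801808 = (1130363 - (-360)*164) - 1801808 = (1130363 - 1*(-59040)) - 1801808 = (1130363 + 59040) - 1801808 = 1189403 - 1801808 = -612405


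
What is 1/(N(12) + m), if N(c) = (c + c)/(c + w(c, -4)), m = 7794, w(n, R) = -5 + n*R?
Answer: 41/319530 ≈ 0.00012831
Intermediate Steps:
w(n, R) = -5 + R*n
N(c) = 2*c/(-5 - 3*c) (N(c) = (c + c)/(c + (-5 - 4*c)) = (2*c)/(-5 - 3*c) = 2*c/(-5 - 3*c))
1/(N(12) + m) = 1/(-2*12/(5 + 3*12) + 7794) = 1/(-2*12/(5 + 36) + 7794) = 1/(-2*12/41 + 7794) = 1/(-2*12*1/41 + 7794) = 1/(-24/41 + 7794) = 1/(319530/41) = 41/319530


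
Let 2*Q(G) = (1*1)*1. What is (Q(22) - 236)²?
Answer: 221841/4 ≈ 55460.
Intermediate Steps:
Q(G) = ½ (Q(G) = ((1*1)*1)/2 = (1*1)/2 = (½)*1 = ½)
(Q(22) - 236)² = (½ - 236)² = (-471/2)² = 221841/4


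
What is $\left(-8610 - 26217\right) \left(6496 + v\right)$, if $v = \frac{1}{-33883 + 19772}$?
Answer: $- \frac{3192418870485}{14111} \approx -2.2624 \cdot 10^{8}$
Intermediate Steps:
$v = - \frac{1}{14111}$ ($v = \frac{1}{-14111} = - \frac{1}{14111} \approx -7.0867 \cdot 10^{-5}$)
$\left(-8610 - 26217\right) \left(6496 + v\right) = \left(-8610 - 26217\right) \left(6496 - \frac{1}{14111}\right) = \left(-34827\right) \frac{91665055}{14111} = - \frac{3192418870485}{14111}$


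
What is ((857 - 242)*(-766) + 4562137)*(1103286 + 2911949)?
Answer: 16426515101045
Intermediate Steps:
((857 - 242)*(-766) + 4562137)*(1103286 + 2911949) = (615*(-766) + 4562137)*4015235 = (-471090 + 4562137)*4015235 = 4091047*4015235 = 16426515101045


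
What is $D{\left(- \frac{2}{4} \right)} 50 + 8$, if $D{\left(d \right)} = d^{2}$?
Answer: $\frac{41}{2} \approx 20.5$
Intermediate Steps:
$D{\left(- \frac{2}{4} \right)} 50 + 8 = \left(- \frac{2}{4}\right)^{2} \cdot 50 + 8 = \left(\left(-2\right) \frac{1}{4}\right)^{2} \cdot 50 + 8 = \left(- \frac{1}{2}\right)^{2} \cdot 50 + 8 = \frac{1}{4} \cdot 50 + 8 = \frac{25}{2} + 8 = \frac{41}{2}$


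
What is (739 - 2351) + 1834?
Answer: 222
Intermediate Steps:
(739 - 2351) + 1834 = -1612 + 1834 = 222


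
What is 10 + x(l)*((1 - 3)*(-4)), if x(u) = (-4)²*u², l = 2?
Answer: 522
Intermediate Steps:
x(u) = 16*u²
10 + x(l)*((1 - 3)*(-4)) = 10 + (16*2²)*((1 - 3)*(-4)) = 10 + (16*4)*(-2*(-4)) = 10 + 64*8 = 10 + 512 = 522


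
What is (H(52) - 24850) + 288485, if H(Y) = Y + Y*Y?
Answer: 266391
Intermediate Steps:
H(Y) = Y + Y²
(H(52) - 24850) + 288485 = (52*(1 + 52) - 24850) + 288485 = (52*53 - 24850) + 288485 = (2756 - 24850) + 288485 = -22094 + 288485 = 266391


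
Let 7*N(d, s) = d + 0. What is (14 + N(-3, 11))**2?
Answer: 9025/49 ≈ 184.18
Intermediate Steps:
N(d, s) = d/7 (N(d, s) = (d + 0)/7 = d/7)
(14 + N(-3, 11))**2 = (14 + (1/7)*(-3))**2 = (14 - 3/7)**2 = (95/7)**2 = 9025/49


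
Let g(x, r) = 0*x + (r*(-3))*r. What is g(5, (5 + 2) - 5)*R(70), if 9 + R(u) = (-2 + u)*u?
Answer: -57012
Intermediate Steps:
R(u) = -9 + u*(-2 + u) (R(u) = -9 + (-2 + u)*u = -9 + u*(-2 + u))
g(x, r) = -3*r² (g(x, r) = 0 + (-3*r)*r = 0 - 3*r² = -3*r²)
g(5, (5 + 2) - 5)*R(70) = (-3*((5 + 2) - 5)²)*(-9 + 70² - 2*70) = (-3*(7 - 5)²)*(-9 + 4900 - 140) = -3*2²*4751 = -3*4*4751 = -12*4751 = -57012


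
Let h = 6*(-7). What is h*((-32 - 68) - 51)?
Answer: 6342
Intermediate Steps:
h = -42
h*((-32 - 68) - 51) = -42*((-32 - 68) - 51) = -42*(-100 - 51) = -42*(-151) = 6342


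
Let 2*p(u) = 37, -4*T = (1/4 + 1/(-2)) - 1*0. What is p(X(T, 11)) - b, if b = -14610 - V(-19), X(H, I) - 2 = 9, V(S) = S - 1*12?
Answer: 29195/2 ≈ 14598.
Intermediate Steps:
V(S) = -12 + S (V(S) = S - 12 = -12 + S)
T = 1/16 (T = -((1/4 + 1/(-2)) - 1*0)/4 = -((1*(¼) + 1*(-½)) + 0)/4 = -((¼ - ½) + 0)/4 = -(-¼ + 0)/4 = -¼*(-¼) = 1/16 ≈ 0.062500)
X(H, I) = 11 (X(H, I) = 2 + 9 = 11)
p(u) = 37/2 (p(u) = (½)*37 = 37/2)
b = -14579 (b = -14610 - (-12 - 19) = -14610 - 1*(-31) = -14610 + 31 = -14579)
p(X(T, 11)) - b = 37/2 - 1*(-14579) = 37/2 + 14579 = 29195/2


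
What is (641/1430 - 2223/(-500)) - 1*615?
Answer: -43622561/71500 ≈ -610.11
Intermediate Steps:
(641/1430 - 2223/(-500)) - 1*615 = (641*(1/1430) - 2223*(-1/500)) - 615 = (641/1430 + 2223/500) - 615 = 349939/71500 - 615 = -43622561/71500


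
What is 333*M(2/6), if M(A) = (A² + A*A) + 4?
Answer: 1406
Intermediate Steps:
M(A) = 4 + 2*A² (M(A) = (A² + A²) + 4 = 2*A² + 4 = 4 + 2*A²)
333*M(2/6) = 333*(4 + 2*(2/6)²) = 333*(4 + 2*(2*(⅙))²) = 333*(4 + 2*(⅓)²) = 333*(4 + 2*(⅑)) = 333*(4 + 2/9) = 333*(38/9) = 1406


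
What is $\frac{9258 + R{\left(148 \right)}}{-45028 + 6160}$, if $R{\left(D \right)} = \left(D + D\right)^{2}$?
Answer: $- \frac{48437}{19434} \approx -2.4924$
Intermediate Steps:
$R{\left(D \right)} = 4 D^{2}$ ($R{\left(D \right)} = \left(2 D\right)^{2} = 4 D^{2}$)
$\frac{9258 + R{\left(148 \right)}}{-45028 + 6160} = \frac{9258 + 4 \cdot 148^{2}}{-45028 + 6160} = \frac{9258 + 4 \cdot 21904}{-38868} = \left(9258 + 87616\right) \left(- \frac{1}{38868}\right) = 96874 \left(- \frac{1}{38868}\right) = - \frac{48437}{19434}$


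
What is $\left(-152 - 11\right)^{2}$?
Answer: $26569$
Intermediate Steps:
$\left(-152 - 11\right)^{2} = \left(-163\right)^{2} = 26569$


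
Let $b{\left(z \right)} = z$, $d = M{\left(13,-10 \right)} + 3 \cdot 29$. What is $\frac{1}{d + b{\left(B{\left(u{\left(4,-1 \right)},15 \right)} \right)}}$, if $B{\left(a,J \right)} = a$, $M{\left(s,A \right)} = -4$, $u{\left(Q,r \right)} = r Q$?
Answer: $\frac{1}{79} \approx 0.012658$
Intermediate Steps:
$u{\left(Q,r \right)} = Q r$
$d = 83$ ($d = -4 + 3 \cdot 29 = -4 + 87 = 83$)
$\frac{1}{d + b{\left(B{\left(u{\left(4,-1 \right)},15 \right)} \right)}} = \frac{1}{83 + 4 \left(-1\right)} = \frac{1}{83 - 4} = \frac{1}{79}$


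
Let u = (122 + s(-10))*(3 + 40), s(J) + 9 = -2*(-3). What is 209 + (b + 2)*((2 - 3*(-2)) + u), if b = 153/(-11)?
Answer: -669076/11 ≈ -60825.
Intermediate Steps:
b = -153/11 (b = 153*(-1/11) = -153/11 ≈ -13.909)
s(J) = -3 (s(J) = -9 - 2*(-3) = -9 + 6 = -3)
u = 5117 (u = (122 - 3)*(3 + 40) = 119*43 = 5117)
209 + (b + 2)*((2 - 3*(-2)) + u) = 209 + (-153/11 + 2)*((2 - 3*(-2)) + 5117) = 209 - 131*((2 + 6) + 5117)/11 = 209 - 131*(8 + 5117)/11 = 209 - 131/11*5125 = 209 - 671375/11 = -669076/11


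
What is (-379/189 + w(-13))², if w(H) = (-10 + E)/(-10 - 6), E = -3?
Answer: 13010449/9144576 ≈ 1.4228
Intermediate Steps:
w(H) = 13/16 (w(H) = (-10 - 3)/(-10 - 6) = -13/(-16) = -13*(-1/16) = 13/16)
(-379/189 + w(-13))² = (-379/189 + 13/16)² = (-3607/3024)² = 13010449/9144576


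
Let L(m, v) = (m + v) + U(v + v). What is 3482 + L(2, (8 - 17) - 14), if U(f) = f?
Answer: 3415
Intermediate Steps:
L(m, v) = m + 3*v (L(m, v) = (m + v) + (v + v) = (m + v) + 2*v = m + 3*v)
3482 + L(2, (8 - 17) - 14) = 3482 + (2 + 3*((8 - 17) - 14)) = 3482 + (2 + 3*(-9 - 14)) = 3482 + (2 + 3*(-23)) = 3482 + (2 - 69) = 3482 - 67 = 3415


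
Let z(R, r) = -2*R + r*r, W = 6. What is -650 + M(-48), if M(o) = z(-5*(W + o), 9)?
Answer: -989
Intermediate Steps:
z(R, r) = r² - 2*R (z(R, r) = -2*R + r² = r² - 2*R)
M(o) = 141 + 10*o (M(o) = 9² - (-10)*(6 + o) = 81 - 2*(-30 - 5*o) = 81 + (60 + 10*o) = 141 + 10*o)
-650 + M(-48) = -650 + (141 + 10*(-48)) = -650 + (141 - 480) = -650 - 339 = -989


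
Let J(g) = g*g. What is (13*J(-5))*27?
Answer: 8775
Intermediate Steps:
J(g) = g²
(13*J(-5))*27 = (13*(-5)²)*27 = (13*25)*27 = 325*27 = 8775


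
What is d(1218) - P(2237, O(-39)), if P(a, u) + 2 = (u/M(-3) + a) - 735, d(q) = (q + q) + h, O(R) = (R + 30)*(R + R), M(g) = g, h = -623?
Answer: 547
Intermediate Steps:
O(R) = 2*R*(30 + R) (O(R) = (30 + R)*(2*R) = 2*R*(30 + R))
d(q) = -623 + 2*q (d(q) = (q + q) - 623 = 2*q - 623 = -623 + 2*q)
P(a, u) = -737 + a - u/3 (P(a, u) = -2 + ((u/(-3) + a) - 735) = -2 + ((u*(-⅓) + a) - 735) = -2 + ((-u/3 + a) - 735) = -2 + ((a - u/3) - 735) = -2 + (-735 + a - u/3) = -737 + a - u/3)
d(1218) - P(2237, O(-39)) = (-623 + 2*1218) - (-737 + 2237 - 2*(-39)*(30 - 39)/3) = (-623 + 2436) - (-737 + 2237 - 2*(-39)*(-9)/3) = 1813 - (-737 + 2237 - ⅓*702) = 1813 - (-737 + 2237 - 234) = 1813 - 1*1266 = 1813 - 1266 = 547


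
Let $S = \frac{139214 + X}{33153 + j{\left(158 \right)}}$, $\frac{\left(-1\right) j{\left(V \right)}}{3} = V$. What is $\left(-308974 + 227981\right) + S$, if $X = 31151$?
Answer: $- \frac{2646599882}{32679} \approx -80988.0$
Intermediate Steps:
$j{\left(V \right)} = - 3 V$
$S = \frac{170365}{32679}$ ($S = \frac{139214 + 31151}{33153 - 474} = \frac{170365}{33153 - 474} = \frac{170365}{32679} \approx 5.2133$)
$\left(-308974 + 227981\right) + S = \left(-308974 + 227981\right) + \frac{170365}{32679} = -80993 + \frac{170365}{32679} = - \frac{2646599882}{32679}$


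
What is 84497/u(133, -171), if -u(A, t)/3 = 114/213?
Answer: -5999287/114 ≈ -52625.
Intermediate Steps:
u(A, t) = -114/71 (u(A, t) = -342/213 = -3*38/71 = -114/71)
84497/u(133, -171) = 84497/(-114/71) = 84497*(-71/114) = -5999287/114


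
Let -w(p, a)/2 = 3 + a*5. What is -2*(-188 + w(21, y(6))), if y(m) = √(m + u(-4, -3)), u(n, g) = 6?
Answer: 388 + 40*√3 ≈ 457.28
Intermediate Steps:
y(m) = √(6 + m) (y(m) = √(m + 6) = √(6 + m))
w(p, a) = -6 - 10*a (w(p, a) = -2*(3 + a*5) = -2*(3 + 5*a) = -6 - 10*a)
-2*(-188 + w(21, y(6))) = -2*(-188 + (-6 - 10*√(6 + 6))) = -2*(-188 + (-6 - 20*√3)) = -2*(-194 - 20*√3) = 388 + 40*√3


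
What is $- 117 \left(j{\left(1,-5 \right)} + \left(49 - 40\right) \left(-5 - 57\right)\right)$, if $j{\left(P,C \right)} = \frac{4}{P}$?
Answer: $64818$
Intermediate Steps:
$- 117 \left(j{\left(1,-5 \right)} + \left(49 - 40\right) \left(-5 - 57\right)\right) = - 117 \left(\frac{4}{1} + \left(49 - 40\right) \left(-5 - 57\right)\right) = - 117 \left(4 \cdot 1 + 9 \left(-62\right)\right) = - 117 \left(4 - 558\right) = \left(-117\right) \left(-554\right) = 64818$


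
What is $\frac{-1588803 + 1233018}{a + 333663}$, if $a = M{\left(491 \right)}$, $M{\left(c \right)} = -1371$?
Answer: $- \frac{118595}{110764} \approx -1.0707$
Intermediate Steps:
$a = -1371$
$\frac{-1588803 + 1233018}{a + 333663} = \frac{-1588803 + 1233018}{-1371 + 333663} = - \frac{355785}{332292} = \left(-355785\right) \frac{1}{332292} = - \frac{118595}{110764}$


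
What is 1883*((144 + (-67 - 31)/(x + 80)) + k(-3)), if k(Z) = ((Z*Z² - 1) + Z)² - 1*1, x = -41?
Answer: 80889914/39 ≈ 2.0741e+6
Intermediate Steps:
k(Z) = -1 + (-1 + Z + Z³)² (k(Z) = ((Z³ - 1) + Z)² - 1 = ((-1 + Z³) + Z)² - 1 = (-1 + Z + Z³)² - 1 = -1 + (-1 + Z + Z³)²)
1883*((144 + (-67 - 31)/(x + 80)) + k(-3)) = 1883*((144 + (-67 - 31)/(-41 + 80)) + (-1 + (-1 - 3 + (-3)³)²)) = 1883*((144 - 98/39) + (-1 + (-1 - 3 - 27)²)) = 1883*((144 - 98*1/39) + (-1 + (-31)²)) = 1883*((144 - 98/39) + (-1 + 961)) = 1883*(5518/39 + 960) = 1883*(42958/39) = 80889914/39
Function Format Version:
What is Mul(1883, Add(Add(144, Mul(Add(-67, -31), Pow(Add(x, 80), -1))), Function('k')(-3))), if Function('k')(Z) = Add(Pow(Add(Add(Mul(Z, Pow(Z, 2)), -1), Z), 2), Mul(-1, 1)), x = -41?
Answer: Rational(80889914, 39) ≈ 2.0741e+6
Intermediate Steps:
Function('k')(Z) = Add(-1, Pow(Add(-1, Z, Pow(Z, 3)), 2)) (Function('k')(Z) = Add(Pow(Add(Add(Pow(Z, 3), -1), Z), 2), -1) = Add(Pow(Add(Add(-1, Pow(Z, 3)), Z), 2), -1) = Add(Pow(Add(-1, Z, Pow(Z, 3)), 2), -1) = Add(-1, Pow(Add(-1, Z, Pow(Z, 3)), 2)))
Mul(1883, Add(Add(144, Mul(Add(-67, -31), Pow(Add(x, 80), -1))), Function('k')(-3))) = Mul(1883, Add(Add(144, Mul(Add(-67, -31), Pow(Add(-41, 80), -1))), Add(-1, Pow(Add(-1, -3, Pow(-3, 3)), 2)))) = Mul(1883, Add(Add(144, Mul(-98, Pow(39, -1))), Add(-1, Pow(Add(-1, -3, -27), 2)))) = Mul(1883, Add(Add(144, Mul(-98, Rational(1, 39))), Add(-1, Pow(-31, 2)))) = Mul(1883, Add(Add(144, Rational(-98, 39)), Add(-1, 961))) = Mul(1883, Add(Rational(5518, 39), 960)) = Mul(1883, Rational(42958, 39)) = Rational(80889914, 39)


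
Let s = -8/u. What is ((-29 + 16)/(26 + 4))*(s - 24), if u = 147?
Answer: 22984/2205 ≈ 10.424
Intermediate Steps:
s = -8/147 ≈ -0.054422
((-29 + 16)/(26 + 4))*(s - 24) = ((-29 + 16)/(26 + 4))*(-8/147 - 24) = -13/30*(-3536/147) = 22984/2205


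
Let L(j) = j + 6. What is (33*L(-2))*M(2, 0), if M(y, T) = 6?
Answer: 792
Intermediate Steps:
L(j) = 6 + j
(33*L(-2))*M(2, 0) = (33*(6 - 2))*6 = (33*4)*6 = 132*6 = 792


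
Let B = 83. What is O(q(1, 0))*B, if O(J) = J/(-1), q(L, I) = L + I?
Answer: -83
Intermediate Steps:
q(L, I) = I + L
O(J) = -J (O(J) = J*(-1) = -J)
O(q(1, 0))*B = -(0 + 1)*83 = -1*1*83 = -1*83 = -83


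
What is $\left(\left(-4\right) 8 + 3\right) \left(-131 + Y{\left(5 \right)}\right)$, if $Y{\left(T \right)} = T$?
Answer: $3654$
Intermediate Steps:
$\left(\left(-4\right) 8 + 3\right) \left(-131 + Y{\left(5 \right)}\right) = \left(\left(-4\right) 8 + 3\right) \left(-131 + 5\right) = \left(-32 + 3\right) \left(-126\right) = \left(-29\right) \left(-126\right) = 3654$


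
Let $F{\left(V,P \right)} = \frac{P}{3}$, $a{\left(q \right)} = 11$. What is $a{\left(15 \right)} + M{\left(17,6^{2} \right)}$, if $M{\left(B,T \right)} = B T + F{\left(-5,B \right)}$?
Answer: $\frac{1886}{3} \approx 628.67$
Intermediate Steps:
$F{\left(V,P \right)} = \frac{P}{3}$ ($F{\left(V,P \right)} = P \frac{1}{3} = \frac{P}{3}$)
$M{\left(B,T \right)} = \frac{B}{3} + B T$ ($M{\left(B,T \right)} = B T + \frac{B}{3} = \frac{B}{3} + B T$)
$a{\left(15 \right)} + M{\left(17,6^{2} \right)} = 11 + 17 \left(\frac{1}{3} + 6^{2}\right) = 11 + 17 \left(\frac{1}{3} + 36\right) = 11 + 17 \cdot \frac{109}{3} = 11 + \frac{1853}{3} = \frac{1886}{3}$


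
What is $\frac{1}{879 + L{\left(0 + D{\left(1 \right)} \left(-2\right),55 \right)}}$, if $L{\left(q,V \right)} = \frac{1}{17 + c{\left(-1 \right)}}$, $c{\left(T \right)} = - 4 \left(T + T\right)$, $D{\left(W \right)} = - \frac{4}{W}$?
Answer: $\frac{25}{21976} \approx 0.0011376$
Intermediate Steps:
$c{\left(T \right)} = - 8 T$ ($c{\left(T \right)} = - 4 \cdot 2 T = - 8 T$)
$L{\left(q,V \right)} = \frac{1}{25}$ ($L{\left(q,V \right)} = \frac{1}{17 - -8} = \frac{1}{17 + 8} = \frac{1}{25}$)
$\frac{1}{879 + L{\left(0 + D{\left(1 \right)} \left(-2\right),55 \right)}} = \frac{1}{879 + \frac{1}{25}} = \frac{1}{\frac{21976}{25}} = \frac{25}{21976}$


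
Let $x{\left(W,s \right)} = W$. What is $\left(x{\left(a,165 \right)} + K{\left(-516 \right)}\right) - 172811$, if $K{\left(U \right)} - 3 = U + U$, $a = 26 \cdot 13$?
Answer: $-173502$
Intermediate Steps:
$a = 338$
$K{\left(U \right)} = 3 + 2 U$ ($K{\left(U \right)} = 3 + \left(U + U\right) = 3 + 2 U$)
$\left(x{\left(a,165 \right)} + K{\left(-516 \right)}\right) - 172811 = \left(338 + \left(3 + 2 \left(-516\right)\right)\right) - 172811 = \left(338 + \left(3 - 1032\right)\right) - 172811 = \left(338 - 1029\right) - 172811 = -691 - 172811 = -173502$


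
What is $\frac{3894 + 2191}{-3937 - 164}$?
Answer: $- \frac{6085}{4101} \approx -1.4838$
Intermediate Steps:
$\frac{3894 + 2191}{-3937 - 164} = \frac{6085}{-4101} = 6085 \left(- \frac{1}{4101}\right) = - \frac{6085}{4101}$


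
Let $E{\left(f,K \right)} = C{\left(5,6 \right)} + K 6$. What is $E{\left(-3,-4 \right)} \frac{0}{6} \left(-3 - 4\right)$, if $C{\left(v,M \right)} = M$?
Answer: $0$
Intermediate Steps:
$E{\left(f,K \right)} = 6 + 6 K$ ($E{\left(f,K \right)} = 6 + K 6 = 6 + 6 K$)
$E{\left(-3,-4 \right)} \frac{0}{6} \left(-3 - 4\right) = \left(6 + 6 \left(-4\right)\right) \frac{0}{6} \left(-3 - 4\right) = \left(6 - 24\right) 0 \cdot \frac{1}{6} \left(-7\right) = - 18 \cdot 0 \left(-7\right) = \left(-18\right) 0 = 0$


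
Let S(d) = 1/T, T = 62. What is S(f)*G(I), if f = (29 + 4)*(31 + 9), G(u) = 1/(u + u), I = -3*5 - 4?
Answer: -1/2356 ≈ -0.00042445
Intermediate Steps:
I = -19 (I = -15 - 4 = -19)
G(u) = 1/(2*u)
f = 1320 (f = 33*40 = 1320)
S(d) = 1/62
S(f)*G(I) = ((½)/(-19))/62 = ((½)*(-1/19))/62 = (1/62)*(-1/38) = -1/2356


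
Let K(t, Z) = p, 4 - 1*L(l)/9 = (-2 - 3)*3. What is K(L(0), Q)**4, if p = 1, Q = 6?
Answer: 1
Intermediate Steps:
L(l) = 171 (L(l) = 36 - 9*(-2 - 3)*3 = 36 - (-45)*3 = 36 - 9*(-15) = 36 + 135 = 171)
K(t, Z) = 1
K(L(0), Q)**4 = 1**4 = 1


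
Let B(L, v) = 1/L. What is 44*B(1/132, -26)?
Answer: 5808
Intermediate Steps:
44*B(1/132, -26) = 44/(1/132) = 44*132 = 5808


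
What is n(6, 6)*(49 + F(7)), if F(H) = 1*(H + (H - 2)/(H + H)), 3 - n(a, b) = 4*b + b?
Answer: -21303/14 ≈ -1521.6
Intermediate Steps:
n(a, b) = 3 - 5*b (n(a, b) = 3 - (4*b + b) = 3 - 5*b)
F(H) = H + (-2 + H)/(2*H) (F(H) = 1*(H + (-2 + H)/((2*H))) = 1*(H + (-2 + H)*(1/(2*H))) = 1*(H + (-2 + H)/(2*H)) = H + (-2 + H)/(2*H))
n(6, 6)*(49 + F(7)) = (3 - 5*6)*(49 + (1/2 + 7 - 1/7)) = (3 - 30)*(49 + (1/2 + 7 - 1*1/7)) = -27*(49 + (1/2 + 7 - 1/7)) = -27*(49 + 103/14) = -27*789/14 = -21303/14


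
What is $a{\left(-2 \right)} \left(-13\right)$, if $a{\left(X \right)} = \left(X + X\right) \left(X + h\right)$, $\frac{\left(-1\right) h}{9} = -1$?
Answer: $364$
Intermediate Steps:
$h = 9$ ($h = \left(-9\right) \left(-1\right) = 9$)
$a{\left(X \right)} = 2 X \left(9 + X\right)$ ($a{\left(X \right)} = \left(X + X\right) \left(X + 9\right) = 2 X \left(9 + X\right)$)
$a{\left(-2 \right)} \left(-13\right) = 2 \left(-2\right) \left(9 - 2\right) \left(-13\right) = 2 \left(-2\right) 7 \left(-13\right) = \left(-28\right) \left(-13\right) = 364$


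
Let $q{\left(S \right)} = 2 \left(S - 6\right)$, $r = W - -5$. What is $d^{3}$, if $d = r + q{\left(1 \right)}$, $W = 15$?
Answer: $1000$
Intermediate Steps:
$r = 20$ ($r = 15 - -5 = 15 + 5 = 20$)
$q{\left(S \right)} = -12 + 2 S$ ($q{\left(S \right)} = 2 \left(-6 + S\right) = -12 + 2 S$)
$d = 10$ ($d = 20 + \left(-12 + 2 \cdot 1\right) = 20 + \left(-12 + 2\right) = 20 - 10 = 10$)
$d^{3} = 10^{3} = 1000$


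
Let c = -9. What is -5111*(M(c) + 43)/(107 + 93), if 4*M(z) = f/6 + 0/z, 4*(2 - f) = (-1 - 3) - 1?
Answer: -21164651/19200 ≈ -1102.3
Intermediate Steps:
f = 13/4 (f = 2 - ((-1 - 3) - 1)/4 = 2 - (-4 - 1)/4 = 2 - ¼*(-5) = 2 + 5/4 = 13/4 ≈ 3.2500)
M(z) = 13/96 (M(z) = ((13/4)/6 + 0/z)/4 = ((13/4)*(⅙) + 0)/4 = (13/24 + 0)/4 = (¼)*(13/24) = 13/96)
-5111*(M(c) + 43)/(107 + 93) = -5111*(13/96 + 43)/(107 + 93) = -21164651/(96*200) = -5111*4141/19200 = -21164651/19200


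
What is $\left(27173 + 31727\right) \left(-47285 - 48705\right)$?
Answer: $-5653811000$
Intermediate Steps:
$\left(27173 + 31727\right) \left(-47285 - 48705\right) = 58900 \left(-95990\right) = -5653811000$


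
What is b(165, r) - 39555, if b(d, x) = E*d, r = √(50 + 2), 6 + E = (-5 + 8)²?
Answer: -39060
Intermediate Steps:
E = 3 (E = -6 + (-5 + 8)² = -6 + 3² = -6 + 9 = 3)
r = 2*√13 (r = √52 = 2*√13 ≈ 7.2111)
b(d, x) = 3*d
b(165, r) - 39555 = 3*165 - 39555 = 495 - 39555 = -39060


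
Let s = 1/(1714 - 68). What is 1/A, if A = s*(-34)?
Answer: -823/17 ≈ -48.412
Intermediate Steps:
s = 1/1646 ≈ 0.00060753
A = -17/823 (A = (1/1646)*(-34) = -17/823 ≈ -0.020656)
1/A = 1/(-17/823) = -823/17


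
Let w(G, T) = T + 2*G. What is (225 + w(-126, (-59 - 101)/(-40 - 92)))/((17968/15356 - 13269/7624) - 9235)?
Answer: 2264320376/810934867929 ≈ 0.0027922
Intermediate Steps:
(225 + w(-126, (-59 - 101)/(-40 - 92)))/((17968/15356 - 13269/7624) - 9235) = (225 + ((-59 - 101)/(-40 - 92) + 2*(-126)))/((17968/15356 - 13269/7624) - 9235) = (225 + (-160/(-132) - 252))/((17968*(1/15356) - 13269*1/7624) - 9235) = (225 + (-160*(-1/132) - 252))/((4492/3839 - 13269/7624) - 9235) = (225 + (40/33 - 252))/(-16692683/29268536 - 9235) = (225 - 8276/33)/(-270311622643/29268536) = -851/33*(-29268536/270311622643) = 2264320376/810934867929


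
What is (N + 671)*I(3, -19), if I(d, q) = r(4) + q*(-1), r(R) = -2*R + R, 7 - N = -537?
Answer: 18225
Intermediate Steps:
N = 544 (N = 7 - 1*(-537) = 7 + 537 = 544)
r(R) = -R
I(d, q) = -4 - q (I(d, q) = -1*4 + q*(-1) = -4 - q)
(N + 671)*I(3, -19) = (544 + 671)*(-4 - 1*(-19)) = 1215*(-4 + 19) = 1215*15 = 18225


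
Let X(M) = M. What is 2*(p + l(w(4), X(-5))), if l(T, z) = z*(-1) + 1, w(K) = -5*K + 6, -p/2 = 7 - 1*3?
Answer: -4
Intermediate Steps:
p = -8 (p = -2*(7 - 1*3) = -2*(7 - 3) = -2*4 = -8)
w(K) = 6 - 5*K
l(T, z) = 1 - z (l(T, z) = -z + 1 = 1 - z)
2*(p + l(w(4), X(-5))) = 2*(-8 + (1 - 1*(-5))) = 2*(-8 + (1 + 5)) = 2*(-8 + 6) = 2*(-2) = -4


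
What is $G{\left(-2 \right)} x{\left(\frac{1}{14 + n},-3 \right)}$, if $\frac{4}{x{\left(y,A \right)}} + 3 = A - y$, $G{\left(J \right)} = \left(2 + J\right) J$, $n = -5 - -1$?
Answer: $0$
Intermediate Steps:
$n = -4$ ($n = -5 + 1 = -4$)
$G{\left(J \right)} = J \left(2 + J\right)$
$x{\left(y,A \right)} = \frac{4}{-3 + A - y}$ ($x{\left(y,A \right)} = \frac{4}{-3 + \left(A - y\right)} = \frac{4}{-3 + A - y}$)
$G{\left(-2 \right)} x{\left(\frac{1}{14 + n},-3 \right)} = - 2 \left(2 - 2\right) \left(- \frac{4}{3 + \frac{1}{14 - 4} - -3}\right) = \left(-2\right) 0 \left(- \frac{4}{3 + \frac{1}{10} + 3}\right) = 0 \left(- \frac{4}{3 + \frac{1}{10} + 3}\right) = 0 \left(- \frac{4}{\frac{61}{10}}\right) = 0 \left(\left(-4\right) \frac{10}{61}\right) = 0 \left(- \frac{40}{61}\right) = 0$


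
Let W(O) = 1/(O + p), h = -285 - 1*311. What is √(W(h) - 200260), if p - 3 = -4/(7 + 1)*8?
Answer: I*√71374466937/597 ≈ 447.5*I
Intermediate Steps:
h = -596 (h = -285 - 311 = -596)
p = -1 (p = 3 - 4/(7 + 1)*8 = 3 - 4/8*8 = 3 - 4*⅛*8 = 3 - ½*8 = 3 - 4 = -1)
W(O) = 1/(-1 + O) (W(O) = 1/(O - 1) = 1/(-1 + O))
√(W(h) - 200260) = √(1/(-1 - 596) - 200260) = √(1/(-597) - 200260) = √(-1/597 - 200260) = √(-119555221/597) = I*√71374466937/597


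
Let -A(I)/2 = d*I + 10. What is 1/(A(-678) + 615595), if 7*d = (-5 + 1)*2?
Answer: 7/4298177 ≈ 1.6286e-6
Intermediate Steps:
d = -8/7 (d = ((-5 + 1)*2)/7 = (-4*2)/7 = (⅐)*(-8) = -8/7 ≈ -1.1429)
A(I) = -20 + 16*I/7 (A(I) = -2*(-8*I/7 + 10) = -2*(10 - 8*I/7) = -20 + 16*I/7)
1/(A(-678) + 615595) = 1/((-20 + (16/7)*(-678)) + 615595) = 1/((-20 - 10848/7) + 615595) = 1/(-10988/7 + 615595) = 1/(4298177/7) = 7/4298177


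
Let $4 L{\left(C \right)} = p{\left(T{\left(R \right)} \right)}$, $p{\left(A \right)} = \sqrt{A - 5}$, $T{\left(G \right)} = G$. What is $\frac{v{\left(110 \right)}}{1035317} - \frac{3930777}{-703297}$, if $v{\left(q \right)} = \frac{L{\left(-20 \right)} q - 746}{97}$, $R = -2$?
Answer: $\frac{394750699717411}{70629127994453} + \frac{55 i \sqrt{7}}{200851498} \approx 5.5891 + 7.245 \cdot 10^{-7} i$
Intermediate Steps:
$p{\left(A \right)} = \sqrt{-5 + A}$
$L{\left(C \right)} = \frac{i \sqrt{7}}{4}$ ($L{\left(C \right)} = \frac{\sqrt{-5 - 2}}{4} = \frac{\sqrt{-7}}{4} = \frac{i \sqrt{7}}{4}$)
$v{\left(q \right)} = - \frac{746}{97} + \frac{i q \sqrt{7}}{388}$ ($v{\left(q \right)} = \frac{\frac{i \sqrt{7}}{4} q - 746}{97} = \left(\frac{i q \sqrt{7}}{4} - 746\right) \frac{1}{97} = \left(-746 + \frac{i q \sqrt{7}}{4}\right) \frac{1}{97} = - \frac{746}{97} + \frac{i q \sqrt{7}}{388}$)
$\frac{v{\left(110 \right)}}{1035317} - \frac{3930777}{-703297} = \frac{- \frac{746}{97} + \frac{1}{388} i 110 \sqrt{7}}{1035317} - \frac{3930777}{-703297} = \left(- \frac{746}{97} + \frac{55 i \sqrt{7}}{194}\right) \frac{1}{1035317} - - \frac{3930777}{703297} = \left(- \frac{746}{100425749} + \frac{55 i \sqrt{7}}{200851498}\right) + \frac{3930777}{703297} = \frac{394750699717411}{70629127994453} + \frac{55 i \sqrt{7}}{200851498}$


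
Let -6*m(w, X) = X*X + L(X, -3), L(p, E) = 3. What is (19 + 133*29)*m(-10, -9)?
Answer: -54264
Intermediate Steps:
m(w, X) = -½ - X²/6 (m(w, X) = -(X*X + 3)/6 = -(X² + 3)/6 = -(3 + X²)/6 = -½ - X²/6)
(19 + 133*29)*m(-10, -9) = (19 + 133*29)*(-½ - ⅙*(-9)²) = (19 + 3857)*(-½ - ⅙*81) = 3876*(-½ - 27/2) = 3876*(-14) = -54264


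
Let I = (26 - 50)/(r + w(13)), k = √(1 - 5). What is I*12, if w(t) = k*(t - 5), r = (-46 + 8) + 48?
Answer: -720/89 + 1152*I/89 ≈ -8.0899 + 12.944*I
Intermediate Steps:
k = 2*I (k = √(-4) = 2*I ≈ 2.0*I)
r = 10 (r = -38 + 48 = 10)
w(t) = 2*I*(-5 + t) (w(t) = (2*I)*(t - 5) = (2*I)*(-5 + t) = 2*I*(-5 + t))
I = -6*(10 - 16*I)/89 (I = (26 - 50)/(10 + 2*I*(-5 + 13)) = -24/(10 + 2*I*8) = -24*(10 - 16*I)/356 = -6*(10 - 16*I)/89 ≈ -0.67416 + 1.0787*I)
I*12 = (-60/89 + 96*I/89)*12 = -720/89 + 1152*I/89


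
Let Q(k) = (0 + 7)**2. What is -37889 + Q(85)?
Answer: -37840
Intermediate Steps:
Q(k) = 49 (Q(k) = 7**2 = 49)
-37889 + Q(85) = -37889 + 49 = -37840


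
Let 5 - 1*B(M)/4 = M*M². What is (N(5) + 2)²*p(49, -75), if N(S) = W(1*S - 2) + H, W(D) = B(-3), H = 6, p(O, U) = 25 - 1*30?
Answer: -92480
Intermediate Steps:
p(O, U) = -5 (p(O, U) = 25 - 30 = -5)
B(M) = 20 - 4*M³ (B(M) = 20 - 4*M*M² = 20 - 4*M³)
W(D) = 128 (W(D) = 20 - 4*(-3)³ = 20 - 4*(-27) = 20 + 108 = 128)
N(S) = 134 (N(S) = 128 + 6 = 134)
(N(5) + 2)²*p(49, -75) = (134 + 2)²*(-5) = 136²*(-5) = 18496*(-5) = -92480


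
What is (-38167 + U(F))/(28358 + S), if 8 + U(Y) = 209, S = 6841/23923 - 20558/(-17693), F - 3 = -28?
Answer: -16069855114274/12003693269609 ≈ -1.3387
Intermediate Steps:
F = -25 (F = 3 - 28 = -25)
S = 612846847/423269639 (S = 6841*(1/23923) - 20558*(-1/17693) = 6841/23923 + 20558/17693 = 612846847/423269639 ≈ 1.4479)
U(Y) = 201 (U(Y) = -8 + 209 = 201)
(-38167 + U(F))/(28358 + S) = (-38167 + 201)/(28358 + 612846847/423269639) = -37966/12003693269609/423269639 = -37966*423269639/12003693269609 = -16069855114274/12003693269609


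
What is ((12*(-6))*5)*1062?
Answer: -382320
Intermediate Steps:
((12*(-6))*5)*1062 = -72*5*1062 = -360*1062 = -382320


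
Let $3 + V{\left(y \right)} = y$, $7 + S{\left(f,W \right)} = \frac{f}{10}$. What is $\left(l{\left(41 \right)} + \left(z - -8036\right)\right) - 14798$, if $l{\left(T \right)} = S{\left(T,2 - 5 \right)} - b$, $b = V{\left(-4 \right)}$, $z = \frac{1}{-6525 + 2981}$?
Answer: $- \frac{119749993}{17720} \approx -6757.9$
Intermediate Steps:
$z = - \frac{1}{3544}$ ($z = \frac{1}{-3544} = - \frac{1}{3544} \approx -0.00028217$)
$S{\left(f,W \right)} = -7 + \frac{f}{10}$
$V{\left(y \right)} = -3 + y$
$b = -7$ ($b = -3 - 4 = -7$)
$l{\left(T \right)} = \frac{T}{10}$ ($l{\left(T \right)} = \left(-7 + \frac{T}{10}\right) - -7 = \left(-7 + \frac{T}{10}\right) + 7 = \frac{T}{10}$)
$\left(l{\left(41 \right)} + \left(z - -8036\right)\right) - 14798 = \left(\frac{1}{10} \cdot 41 - - \frac{28479583}{3544}\right) - 14798 = \left(\frac{41}{10} + \left(- \frac{1}{3544} + 8036\right)\right) - 14798 = \left(\frac{41}{10} + \frac{28479583}{3544}\right) - 14798 = \frac{142470567}{17720} - 14798 = - \frac{119749993}{17720}$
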